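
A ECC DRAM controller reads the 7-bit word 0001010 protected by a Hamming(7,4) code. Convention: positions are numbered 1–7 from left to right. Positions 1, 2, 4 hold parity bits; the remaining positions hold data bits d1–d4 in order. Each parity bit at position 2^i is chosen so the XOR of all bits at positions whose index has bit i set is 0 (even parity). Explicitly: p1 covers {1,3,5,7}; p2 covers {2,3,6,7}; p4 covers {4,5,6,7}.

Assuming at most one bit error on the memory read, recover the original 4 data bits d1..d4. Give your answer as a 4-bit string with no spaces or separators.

0010

s1 (pos 1,3,5,7): 0⊕0⊕0⊕0 = 0
s2 (pos 2,3,6,7): 0⊕0⊕1⊕0 = 1
s4 (pos 4,5,6,7): 1⊕0⊕1⊕0 = 0
Syndrome s4…s1 = 010 → error at position 2.
Flip position 2: 0001010 → 0101010
Read data bits from positions 3,5,6,7: 0010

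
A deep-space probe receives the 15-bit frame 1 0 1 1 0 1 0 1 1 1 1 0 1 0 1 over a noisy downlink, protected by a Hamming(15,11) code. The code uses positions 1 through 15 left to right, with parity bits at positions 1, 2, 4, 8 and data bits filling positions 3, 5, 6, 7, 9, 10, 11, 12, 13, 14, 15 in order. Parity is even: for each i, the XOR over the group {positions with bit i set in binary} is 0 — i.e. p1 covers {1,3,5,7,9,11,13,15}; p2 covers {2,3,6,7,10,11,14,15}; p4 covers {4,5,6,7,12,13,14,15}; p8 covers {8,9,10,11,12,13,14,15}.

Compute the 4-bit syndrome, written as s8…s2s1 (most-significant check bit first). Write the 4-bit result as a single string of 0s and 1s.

s1 (pos 1,3,5,7,9,11,13,15): 1⊕1⊕0⊕0⊕1⊕1⊕1⊕1 = 0
s2 (pos 2,3,6,7,10,11,14,15): 0⊕1⊕1⊕0⊕1⊕1⊕0⊕1 = 1
s4 (pos 4,5,6,7,12,13,14,15): 1⊕0⊕1⊕0⊕0⊕1⊕0⊕1 = 0
s8 (pos 8,9,10,11,12,13,14,15): 1⊕1⊕1⊕1⊕0⊕1⊕0⊕1 = 0
Syndrome s8…s1 = 0010 → error at position 2.

0010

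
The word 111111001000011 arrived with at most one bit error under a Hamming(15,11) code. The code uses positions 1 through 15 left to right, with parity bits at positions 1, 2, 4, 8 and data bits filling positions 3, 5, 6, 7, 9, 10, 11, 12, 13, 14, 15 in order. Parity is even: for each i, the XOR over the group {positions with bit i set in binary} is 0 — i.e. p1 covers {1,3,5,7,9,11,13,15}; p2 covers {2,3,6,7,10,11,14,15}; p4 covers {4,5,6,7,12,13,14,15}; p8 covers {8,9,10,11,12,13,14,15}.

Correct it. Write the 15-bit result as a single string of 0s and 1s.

111111001000010

s1 (pos 1,3,5,7,9,11,13,15): 1⊕1⊕1⊕0⊕1⊕0⊕0⊕1 = 1
s2 (pos 2,3,6,7,10,11,14,15): 1⊕1⊕1⊕0⊕0⊕0⊕1⊕1 = 1
s4 (pos 4,5,6,7,12,13,14,15): 1⊕1⊕1⊕0⊕0⊕0⊕1⊕1 = 1
s8 (pos 8,9,10,11,12,13,14,15): 0⊕1⊕0⊕0⊕0⊕0⊕1⊕1 = 1
Syndrome s8…s1 = 1111 → error at position 15.
Flip position 15: 111111001000011 → 111111001000010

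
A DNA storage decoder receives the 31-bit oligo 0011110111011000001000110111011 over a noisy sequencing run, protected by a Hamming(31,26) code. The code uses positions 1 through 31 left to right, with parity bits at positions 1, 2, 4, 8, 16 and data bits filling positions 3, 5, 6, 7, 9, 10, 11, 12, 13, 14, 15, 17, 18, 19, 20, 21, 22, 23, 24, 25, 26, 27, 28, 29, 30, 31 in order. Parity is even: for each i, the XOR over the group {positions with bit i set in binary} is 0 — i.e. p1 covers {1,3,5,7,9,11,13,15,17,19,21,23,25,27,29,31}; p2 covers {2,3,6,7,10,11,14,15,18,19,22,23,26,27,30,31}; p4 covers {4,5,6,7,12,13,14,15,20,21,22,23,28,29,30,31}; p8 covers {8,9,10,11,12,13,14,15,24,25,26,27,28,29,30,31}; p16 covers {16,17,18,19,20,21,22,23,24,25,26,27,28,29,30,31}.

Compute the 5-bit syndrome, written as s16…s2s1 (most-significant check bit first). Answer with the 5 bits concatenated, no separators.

01110

s1 (pos 1,3,5,7,9,11,13,15,17,19,21,23,25,27,29,31): 0⊕1⊕1⊕0⊕1⊕0⊕1⊕0⊕0⊕1⊕0⊕1⊕0⊕1⊕0⊕1 = 0
s2 (pos 2,3,6,7,10,11,14,15,18,19,22,23,26,27,30,31): 0⊕1⊕1⊕0⊕1⊕0⊕0⊕0⊕0⊕1⊕0⊕1⊕1⊕1⊕1⊕1 = 1
s4 (pos 4,5,6,7,12,13,14,15,20,21,22,23,28,29,30,31): 1⊕1⊕1⊕0⊕1⊕1⊕0⊕0⊕0⊕0⊕0⊕1⊕1⊕0⊕1⊕1 = 1
s8 (pos 8,9,10,11,12,13,14,15,24,25,26,27,28,29,30,31): 1⊕1⊕1⊕0⊕1⊕1⊕0⊕0⊕1⊕0⊕1⊕1⊕1⊕0⊕1⊕1 = 1
s16 (pos 16,17,18,19,20,21,22,23,24,25,26,27,28,29,30,31): 0⊕0⊕0⊕1⊕0⊕0⊕0⊕1⊕1⊕0⊕1⊕1⊕1⊕0⊕1⊕1 = 0
Syndrome s16…s1 = 01110 → error at position 14.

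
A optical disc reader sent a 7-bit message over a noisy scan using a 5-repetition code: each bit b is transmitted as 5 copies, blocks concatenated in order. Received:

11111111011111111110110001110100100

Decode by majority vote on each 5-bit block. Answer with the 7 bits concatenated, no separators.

Block 1 (11111): 5 ones → 1
Block 2 (11101): 4 ones → 1
Block 3 (11111): 5 ones → 1
Block 4 (11110): 4 ones → 1
Block 5 (11000): 2 ones → 0
Block 6 (11101): 4 ones → 1
Block 7 (00100): 1 one → 0

1111010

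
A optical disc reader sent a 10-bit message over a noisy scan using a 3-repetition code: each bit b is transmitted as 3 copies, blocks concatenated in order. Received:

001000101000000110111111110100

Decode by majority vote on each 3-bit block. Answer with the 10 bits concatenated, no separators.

Block 1 (001): 1 one → 0
Block 2 (000): 0 ones → 0
Block 3 (101): 2 ones → 1
Block 4 (000): 0 ones → 0
Block 5 (000): 0 ones → 0
Block 6 (110): 2 ones → 1
Block 7 (111): 3 ones → 1
Block 8 (111): 3 ones → 1
Block 9 (110): 2 ones → 1
Block 10 (100): 1 one → 0

0010011110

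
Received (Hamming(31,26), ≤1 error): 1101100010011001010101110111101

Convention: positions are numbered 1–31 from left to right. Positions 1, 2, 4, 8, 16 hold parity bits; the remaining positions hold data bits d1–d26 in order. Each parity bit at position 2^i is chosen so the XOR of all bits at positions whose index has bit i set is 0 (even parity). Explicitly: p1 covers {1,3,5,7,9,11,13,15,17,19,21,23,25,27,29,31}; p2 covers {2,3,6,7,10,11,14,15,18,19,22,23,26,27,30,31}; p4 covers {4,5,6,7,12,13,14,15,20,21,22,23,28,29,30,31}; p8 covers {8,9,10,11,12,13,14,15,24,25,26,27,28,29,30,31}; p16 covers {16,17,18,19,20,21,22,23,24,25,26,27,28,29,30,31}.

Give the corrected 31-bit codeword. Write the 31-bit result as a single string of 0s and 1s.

1101100010011001010101110011101

s1 (pos 1,3,5,7,9,11,13,15,17,19,21,23,25,27,29,31): 1⊕0⊕1⊕0⊕1⊕0⊕1⊕0⊕0⊕0⊕0⊕1⊕0⊕1⊕1⊕1 = 0
s2 (pos 2,3,6,7,10,11,14,15,18,19,22,23,26,27,30,31): 1⊕0⊕0⊕0⊕0⊕0⊕0⊕0⊕1⊕0⊕1⊕1⊕1⊕1⊕0⊕1 = 1
s4 (pos 4,5,6,7,12,13,14,15,20,21,22,23,28,29,30,31): 1⊕1⊕0⊕0⊕1⊕1⊕0⊕0⊕1⊕0⊕1⊕1⊕1⊕1⊕0⊕1 = 0
s8 (pos 8,9,10,11,12,13,14,15,24,25,26,27,28,29,30,31): 0⊕1⊕0⊕0⊕1⊕1⊕0⊕0⊕1⊕0⊕1⊕1⊕1⊕1⊕0⊕1 = 1
s16 (pos 16,17,18,19,20,21,22,23,24,25,26,27,28,29,30,31): 1⊕0⊕1⊕0⊕1⊕0⊕1⊕1⊕1⊕0⊕1⊕1⊕1⊕1⊕0⊕1 = 1
Syndrome s16…s1 = 11010 → error at position 26.
Flip position 26: 1101100010011001010101110111101 → 1101100010011001010101110011101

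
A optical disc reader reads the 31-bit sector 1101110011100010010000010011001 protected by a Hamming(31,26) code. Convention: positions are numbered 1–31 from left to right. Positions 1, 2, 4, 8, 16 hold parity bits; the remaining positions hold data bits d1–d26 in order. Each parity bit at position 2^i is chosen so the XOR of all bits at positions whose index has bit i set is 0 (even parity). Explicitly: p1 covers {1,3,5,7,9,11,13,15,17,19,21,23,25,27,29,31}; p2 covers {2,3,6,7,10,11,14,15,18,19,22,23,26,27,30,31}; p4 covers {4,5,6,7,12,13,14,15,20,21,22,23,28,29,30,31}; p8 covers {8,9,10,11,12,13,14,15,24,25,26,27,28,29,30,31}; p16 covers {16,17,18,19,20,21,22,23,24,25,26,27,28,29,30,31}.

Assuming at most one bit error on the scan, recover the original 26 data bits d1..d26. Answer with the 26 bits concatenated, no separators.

01101110001110000010011001

s1 (pos 1,3,5,7,9,11,13,15,17,19,21,23,25,27,29,31): 1⊕0⊕1⊕0⊕1⊕1⊕0⊕1⊕0⊕0⊕0⊕0⊕0⊕1⊕0⊕1 = 1
s2 (pos 2,3,6,7,10,11,14,15,18,19,22,23,26,27,30,31): 1⊕0⊕1⊕0⊕1⊕1⊕0⊕1⊕1⊕0⊕0⊕0⊕0⊕1⊕0⊕1 = 0
s4 (pos 4,5,6,7,12,13,14,15,20,21,22,23,28,29,30,31): 1⊕1⊕1⊕0⊕0⊕0⊕0⊕1⊕0⊕0⊕0⊕0⊕1⊕0⊕0⊕1 = 0
s8 (pos 8,9,10,11,12,13,14,15,24,25,26,27,28,29,30,31): 0⊕1⊕1⊕1⊕0⊕0⊕0⊕1⊕1⊕0⊕0⊕1⊕1⊕0⊕0⊕1 = 0
s16 (pos 16,17,18,19,20,21,22,23,24,25,26,27,28,29,30,31): 0⊕0⊕1⊕0⊕0⊕0⊕0⊕0⊕1⊕0⊕0⊕1⊕1⊕0⊕0⊕1 = 1
Syndrome s16…s1 = 10001 → error at position 17.
Flip position 17: 1101110011100010010000010011001 → 1101110011100010110000010011001
Read data bits from positions 3,5,6,7,9,10,11,12,13,14,15,17,18,19,20,21,22,23,24,25,26,27,28,29,30,31: 01101110001110000010011001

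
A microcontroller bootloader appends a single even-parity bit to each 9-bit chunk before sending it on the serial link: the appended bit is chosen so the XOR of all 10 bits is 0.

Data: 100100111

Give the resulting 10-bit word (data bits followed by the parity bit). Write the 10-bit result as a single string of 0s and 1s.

XOR of the 9 data bits: 1⊕0⊕0⊕1⊕0⊕0⊕1⊕1⊕1 = 1
Parity bit = 1 (so all 10 bits XOR to 0).

1001001111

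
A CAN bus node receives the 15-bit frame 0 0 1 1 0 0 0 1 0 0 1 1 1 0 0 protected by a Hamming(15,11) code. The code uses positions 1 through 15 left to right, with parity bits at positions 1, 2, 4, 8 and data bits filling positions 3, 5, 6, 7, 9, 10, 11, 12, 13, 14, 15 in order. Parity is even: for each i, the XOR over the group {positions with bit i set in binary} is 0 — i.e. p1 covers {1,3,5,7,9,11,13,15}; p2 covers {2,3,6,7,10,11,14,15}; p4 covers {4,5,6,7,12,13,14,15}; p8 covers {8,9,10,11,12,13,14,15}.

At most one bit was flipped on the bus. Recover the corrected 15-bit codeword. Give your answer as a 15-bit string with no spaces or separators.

s1 (pos 1,3,5,7,9,11,13,15): 0⊕1⊕0⊕0⊕0⊕1⊕1⊕0 = 1
s2 (pos 2,3,6,7,10,11,14,15): 0⊕1⊕0⊕0⊕0⊕1⊕0⊕0 = 0
s4 (pos 4,5,6,7,12,13,14,15): 1⊕0⊕0⊕0⊕1⊕1⊕0⊕0 = 1
s8 (pos 8,9,10,11,12,13,14,15): 1⊕0⊕0⊕1⊕1⊕1⊕0⊕0 = 0
Syndrome s8…s1 = 0101 → error at position 5.
Flip position 5: 001100010011100 → 001110010011100

001110010011100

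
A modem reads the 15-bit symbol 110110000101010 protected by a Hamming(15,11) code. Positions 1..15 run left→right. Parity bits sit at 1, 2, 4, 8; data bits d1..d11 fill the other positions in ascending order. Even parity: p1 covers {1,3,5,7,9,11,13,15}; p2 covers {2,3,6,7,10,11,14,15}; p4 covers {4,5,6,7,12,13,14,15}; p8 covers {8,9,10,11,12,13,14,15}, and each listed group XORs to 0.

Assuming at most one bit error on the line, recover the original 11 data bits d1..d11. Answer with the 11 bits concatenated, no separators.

01000001010

s1 (pos 1,3,5,7,9,11,13,15): 1⊕0⊕1⊕0⊕0⊕0⊕0⊕0 = 0
s2 (pos 2,3,6,7,10,11,14,15): 1⊕0⊕0⊕0⊕1⊕0⊕1⊕0 = 1
s4 (pos 4,5,6,7,12,13,14,15): 1⊕1⊕0⊕0⊕1⊕0⊕1⊕0 = 0
s8 (pos 8,9,10,11,12,13,14,15): 0⊕0⊕1⊕0⊕1⊕0⊕1⊕0 = 1
Syndrome s8…s1 = 1010 → error at position 10.
Flip position 10: 110110000101010 → 110110000001010
Read data bits from positions 3,5,6,7,9,10,11,12,13,14,15: 01000001010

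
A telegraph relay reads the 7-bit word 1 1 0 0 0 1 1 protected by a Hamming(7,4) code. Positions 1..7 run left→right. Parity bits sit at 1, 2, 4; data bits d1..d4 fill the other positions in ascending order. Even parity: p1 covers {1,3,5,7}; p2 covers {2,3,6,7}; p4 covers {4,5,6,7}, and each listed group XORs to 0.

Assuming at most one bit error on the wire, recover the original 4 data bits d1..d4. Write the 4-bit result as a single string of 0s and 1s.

0011

s1 (pos 1,3,5,7): 1⊕0⊕0⊕1 = 0
s2 (pos 2,3,6,7): 1⊕0⊕1⊕1 = 1
s4 (pos 4,5,6,7): 0⊕0⊕1⊕1 = 0
Syndrome s4…s1 = 010 → error at position 2.
Flip position 2: 1100011 → 1000011
Read data bits from positions 3,5,6,7: 0011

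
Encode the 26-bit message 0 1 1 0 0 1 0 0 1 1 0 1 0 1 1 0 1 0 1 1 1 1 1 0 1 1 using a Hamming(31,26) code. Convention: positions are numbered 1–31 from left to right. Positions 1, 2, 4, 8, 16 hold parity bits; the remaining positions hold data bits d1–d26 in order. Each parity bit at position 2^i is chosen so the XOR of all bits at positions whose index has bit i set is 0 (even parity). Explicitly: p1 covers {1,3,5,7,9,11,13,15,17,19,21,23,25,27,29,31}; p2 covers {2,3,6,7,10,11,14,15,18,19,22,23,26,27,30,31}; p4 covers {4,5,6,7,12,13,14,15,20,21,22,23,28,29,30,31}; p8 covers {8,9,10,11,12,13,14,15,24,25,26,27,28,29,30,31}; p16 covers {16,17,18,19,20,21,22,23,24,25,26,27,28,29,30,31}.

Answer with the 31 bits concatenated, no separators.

Place data at non-parity positions: p1 p2 0 p4 1 1 0 p8 0 1 0 0 1 1 0 p16 1 0 1 1 0 1 0 1 1 1 1 1 0 1 1
p1 (pos 1,3,5,7,9,11,13,15,17,19,21,23,25,27,29,31): XOR of data positions = 0⊕1⊕0⊕0⊕0⊕1⊕0⊕1⊕1⊕0⊕0⊕1⊕1⊕0⊕1 = 1
p2 (pos 2,3,6,7,10,11,14,15,18,19,22,23,26,27,30,31): XOR of data positions = 0⊕1⊕0⊕1⊕0⊕1⊕0⊕0⊕1⊕1⊕0⊕1⊕1⊕1⊕1 = 1
p4 (pos 4,5,6,7,12,13,14,15,20,21,22,23,28,29,30,31): XOR of data positions = 1⊕1⊕0⊕0⊕1⊕1⊕0⊕1⊕0⊕1⊕0⊕1⊕0⊕1⊕1 = 1
p8 (pos 8,9,10,11,12,13,14,15,24,25,26,27,28,29,30,31): XOR of data positions = 0⊕1⊕0⊕0⊕1⊕1⊕0⊕1⊕1⊕1⊕1⊕1⊕0⊕1⊕1 = 0
p16 (pos 16,17,18,19,20,21,22,23,24,25,26,27,28,29,30,31): XOR of data positions = 1⊕0⊕1⊕1⊕0⊕1⊕0⊕1⊕1⊕1⊕1⊕1⊕0⊕1⊕1 = 1
Codeword: 1101110001001101101101011111011

1101110001001101101101011111011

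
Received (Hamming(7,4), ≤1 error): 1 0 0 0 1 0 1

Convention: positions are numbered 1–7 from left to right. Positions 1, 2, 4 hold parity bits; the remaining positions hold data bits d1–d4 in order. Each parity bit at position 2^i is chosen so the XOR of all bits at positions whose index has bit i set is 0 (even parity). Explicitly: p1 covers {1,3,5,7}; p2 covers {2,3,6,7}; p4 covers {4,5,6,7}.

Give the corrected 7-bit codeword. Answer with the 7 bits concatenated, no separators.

s1 (pos 1,3,5,7): 1⊕0⊕1⊕1 = 1
s2 (pos 2,3,6,7): 0⊕0⊕0⊕1 = 1
s4 (pos 4,5,6,7): 0⊕1⊕0⊕1 = 0
Syndrome s4…s1 = 011 → error at position 3.
Flip position 3: 1000101 → 1010101

1010101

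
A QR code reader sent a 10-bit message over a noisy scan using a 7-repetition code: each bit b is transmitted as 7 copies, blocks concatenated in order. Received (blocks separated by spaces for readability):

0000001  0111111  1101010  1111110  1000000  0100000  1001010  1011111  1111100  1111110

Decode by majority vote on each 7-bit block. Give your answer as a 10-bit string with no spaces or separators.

Block 1 (0000001): 1 one → 0
Block 2 (0111111): 6 ones → 1
Block 3 (1101010): 4 ones → 1
Block 4 (1111110): 6 ones → 1
Block 5 (1000000): 1 one → 0
Block 6 (0100000): 1 one → 0
Block 7 (1001010): 3 ones → 0
Block 8 (1011111): 6 ones → 1
Block 9 (1111100): 5 ones → 1
Block 10 (1111110): 6 ones → 1

0111000111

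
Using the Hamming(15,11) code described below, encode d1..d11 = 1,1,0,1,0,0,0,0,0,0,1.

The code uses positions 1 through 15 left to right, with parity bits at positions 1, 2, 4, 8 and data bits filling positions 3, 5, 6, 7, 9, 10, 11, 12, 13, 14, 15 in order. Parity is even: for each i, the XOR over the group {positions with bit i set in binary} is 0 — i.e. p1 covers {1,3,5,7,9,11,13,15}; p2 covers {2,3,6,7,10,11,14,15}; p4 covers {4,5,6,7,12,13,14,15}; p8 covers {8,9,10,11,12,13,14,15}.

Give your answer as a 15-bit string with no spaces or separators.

Place data at non-parity positions: p1 p2 1 p4 1 0 1 p8 0 0 0 0 0 0 1
p1 (pos 1,3,5,7,9,11,13,15): XOR of data positions = 1⊕1⊕1⊕0⊕0⊕0⊕1 = 0
p2 (pos 2,3,6,7,10,11,14,15): XOR of data positions = 1⊕0⊕1⊕0⊕0⊕0⊕1 = 1
p4 (pos 4,5,6,7,12,13,14,15): XOR of data positions = 1⊕0⊕1⊕0⊕0⊕0⊕1 = 1
p8 (pos 8,9,10,11,12,13,14,15): XOR of data positions = 0⊕0⊕0⊕0⊕0⊕0⊕1 = 1
Codeword: 011110110000001

011110110000001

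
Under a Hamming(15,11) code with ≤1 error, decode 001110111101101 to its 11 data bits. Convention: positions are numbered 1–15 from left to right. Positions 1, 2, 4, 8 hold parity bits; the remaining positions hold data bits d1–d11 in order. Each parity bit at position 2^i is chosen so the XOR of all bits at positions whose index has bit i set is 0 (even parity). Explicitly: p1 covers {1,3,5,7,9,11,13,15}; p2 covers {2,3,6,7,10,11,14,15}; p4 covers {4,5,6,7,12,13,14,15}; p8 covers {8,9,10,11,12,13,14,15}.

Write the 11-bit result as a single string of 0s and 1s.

11011101101

s1 (pos 1,3,5,7,9,11,13,15): 0⊕1⊕1⊕1⊕1⊕0⊕1⊕1 = 0
s2 (pos 2,3,6,7,10,11,14,15): 0⊕1⊕0⊕1⊕1⊕0⊕0⊕1 = 0
s4 (pos 4,5,6,7,12,13,14,15): 1⊕1⊕0⊕1⊕1⊕1⊕0⊕1 = 0
s8 (pos 8,9,10,11,12,13,14,15): 1⊕1⊕1⊕0⊕1⊕1⊕0⊕1 = 0
Syndrome s8…s1 = 0000 → no error.
Read data bits from positions 3,5,6,7,9,10,11,12,13,14,15: 11011101101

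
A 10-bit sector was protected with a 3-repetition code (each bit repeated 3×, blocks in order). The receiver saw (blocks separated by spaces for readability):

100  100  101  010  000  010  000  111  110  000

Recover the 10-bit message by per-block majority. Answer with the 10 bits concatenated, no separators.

Block 1 (100): 1 one → 0
Block 2 (100): 1 one → 0
Block 3 (101): 2 ones → 1
Block 4 (010): 1 one → 0
Block 5 (000): 0 ones → 0
Block 6 (010): 1 one → 0
Block 7 (000): 0 ones → 0
Block 8 (111): 3 ones → 1
Block 9 (110): 2 ones → 1
Block 10 (000): 0 ones → 0

0010000110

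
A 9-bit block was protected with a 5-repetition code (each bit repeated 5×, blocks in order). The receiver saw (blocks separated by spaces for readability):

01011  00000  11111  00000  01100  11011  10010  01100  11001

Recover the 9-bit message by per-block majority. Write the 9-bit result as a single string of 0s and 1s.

Block 1 (01011): 3 ones → 1
Block 2 (00000): 0 ones → 0
Block 3 (11111): 5 ones → 1
Block 4 (00000): 0 ones → 0
Block 5 (01100): 2 ones → 0
Block 6 (11011): 4 ones → 1
Block 7 (10010): 2 ones → 0
Block 8 (01100): 2 ones → 0
Block 9 (11001): 3 ones → 1

101001001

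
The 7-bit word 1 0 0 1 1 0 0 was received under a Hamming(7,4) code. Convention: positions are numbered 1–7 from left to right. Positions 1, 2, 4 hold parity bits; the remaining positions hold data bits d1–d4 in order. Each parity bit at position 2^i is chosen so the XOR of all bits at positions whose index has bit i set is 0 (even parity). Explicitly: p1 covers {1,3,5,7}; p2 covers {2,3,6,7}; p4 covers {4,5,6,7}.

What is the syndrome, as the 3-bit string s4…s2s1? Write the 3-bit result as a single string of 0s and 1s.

s1 (pos 1,3,5,7): 1⊕0⊕1⊕0 = 0
s2 (pos 2,3,6,7): 0⊕0⊕0⊕0 = 0
s4 (pos 4,5,6,7): 1⊕1⊕0⊕0 = 0
Syndrome s4…s1 = 000 → no error.

000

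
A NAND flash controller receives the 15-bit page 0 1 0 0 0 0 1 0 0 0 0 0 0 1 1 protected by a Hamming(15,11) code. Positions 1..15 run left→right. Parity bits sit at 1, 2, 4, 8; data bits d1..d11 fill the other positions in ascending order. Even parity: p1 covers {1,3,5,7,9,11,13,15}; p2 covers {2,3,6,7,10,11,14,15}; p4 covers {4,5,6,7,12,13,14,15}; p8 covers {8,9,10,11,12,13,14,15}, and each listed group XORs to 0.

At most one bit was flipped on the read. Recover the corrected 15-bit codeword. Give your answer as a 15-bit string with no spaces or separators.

s1 (pos 1,3,5,7,9,11,13,15): 0⊕0⊕0⊕1⊕0⊕0⊕0⊕1 = 0
s2 (pos 2,3,6,7,10,11,14,15): 1⊕0⊕0⊕1⊕0⊕0⊕1⊕1 = 0
s4 (pos 4,5,6,7,12,13,14,15): 0⊕0⊕0⊕1⊕0⊕0⊕1⊕1 = 1
s8 (pos 8,9,10,11,12,13,14,15): 0⊕0⊕0⊕0⊕0⊕0⊕1⊕1 = 0
Syndrome s8…s1 = 0100 → error at position 4.
Flip position 4: 010000100000011 → 010100100000011

010100100000011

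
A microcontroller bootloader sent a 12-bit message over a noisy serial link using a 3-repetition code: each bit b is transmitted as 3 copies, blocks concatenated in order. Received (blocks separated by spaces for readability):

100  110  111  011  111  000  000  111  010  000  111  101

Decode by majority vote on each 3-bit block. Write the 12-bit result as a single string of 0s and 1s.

011110010011

Block 1 (100): 1 one → 0
Block 2 (110): 2 ones → 1
Block 3 (111): 3 ones → 1
Block 4 (011): 2 ones → 1
Block 5 (111): 3 ones → 1
Block 6 (000): 0 ones → 0
Block 7 (000): 0 ones → 0
Block 8 (111): 3 ones → 1
Block 9 (010): 1 one → 0
Block 10 (000): 0 ones → 0
Block 11 (111): 3 ones → 1
Block 12 (101): 2 ones → 1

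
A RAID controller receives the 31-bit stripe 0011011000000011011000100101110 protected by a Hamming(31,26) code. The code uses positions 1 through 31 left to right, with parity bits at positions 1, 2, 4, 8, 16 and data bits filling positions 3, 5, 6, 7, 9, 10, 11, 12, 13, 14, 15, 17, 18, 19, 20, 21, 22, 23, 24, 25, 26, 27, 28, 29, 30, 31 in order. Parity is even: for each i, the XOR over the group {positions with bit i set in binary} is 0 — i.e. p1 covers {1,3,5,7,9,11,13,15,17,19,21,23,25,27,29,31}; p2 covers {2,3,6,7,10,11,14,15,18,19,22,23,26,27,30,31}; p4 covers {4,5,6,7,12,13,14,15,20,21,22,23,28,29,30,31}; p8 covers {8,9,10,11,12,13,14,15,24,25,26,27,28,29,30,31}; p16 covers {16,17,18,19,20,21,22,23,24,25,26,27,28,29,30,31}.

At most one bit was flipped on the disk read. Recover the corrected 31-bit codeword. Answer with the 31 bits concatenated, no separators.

0011011001000011011000100101110

s1 (pos 1,3,5,7,9,11,13,15,17,19,21,23,25,27,29,31): 0⊕1⊕0⊕1⊕0⊕0⊕0⊕1⊕0⊕1⊕0⊕1⊕0⊕0⊕1⊕0 = 0
s2 (pos 2,3,6,7,10,11,14,15,18,19,22,23,26,27,30,31): 0⊕1⊕1⊕1⊕0⊕0⊕0⊕1⊕1⊕1⊕0⊕1⊕1⊕0⊕1⊕0 = 1
s4 (pos 4,5,6,7,12,13,14,15,20,21,22,23,28,29,30,31): 1⊕0⊕1⊕1⊕0⊕0⊕0⊕1⊕0⊕0⊕0⊕1⊕1⊕1⊕1⊕0 = 0
s8 (pos 8,9,10,11,12,13,14,15,24,25,26,27,28,29,30,31): 0⊕0⊕0⊕0⊕0⊕0⊕0⊕1⊕0⊕0⊕1⊕0⊕1⊕1⊕1⊕0 = 1
s16 (pos 16,17,18,19,20,21,22,23,24,25,26,27,28,29,30,31): 1⊕0⊕1⊕1⊕0⊕0⊕0⊕1⊕0⊕0⊕1⊕0⊕1⊕1⊕1⊕0 = 0
Syndrome s16…s1 = 01010 → error at position 10.
Flip position 10: 0011011000000011011000100101110 → 0011011001000011011000100101110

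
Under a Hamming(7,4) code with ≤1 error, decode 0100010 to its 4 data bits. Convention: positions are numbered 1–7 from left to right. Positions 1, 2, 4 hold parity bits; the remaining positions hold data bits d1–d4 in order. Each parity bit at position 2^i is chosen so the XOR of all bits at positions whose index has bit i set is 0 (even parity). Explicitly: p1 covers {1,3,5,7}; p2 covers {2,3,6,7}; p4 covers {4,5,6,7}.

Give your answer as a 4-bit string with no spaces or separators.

0010

s1 (pos 1,3,5,7): 0⊕0⊕0⊕0 = 0
s2 (pos 2,3,6,7): 1⊕0⊕1⊕0 = 0
s4 (pos 4,5,6,7): 0⊕0⊕1⊕0 = 1
Syndrome s4…s1 = 100 → error at position 4.
Flip position 4: 0100010 → 0101010
Read data bits from positions 3,5,6,7: 0010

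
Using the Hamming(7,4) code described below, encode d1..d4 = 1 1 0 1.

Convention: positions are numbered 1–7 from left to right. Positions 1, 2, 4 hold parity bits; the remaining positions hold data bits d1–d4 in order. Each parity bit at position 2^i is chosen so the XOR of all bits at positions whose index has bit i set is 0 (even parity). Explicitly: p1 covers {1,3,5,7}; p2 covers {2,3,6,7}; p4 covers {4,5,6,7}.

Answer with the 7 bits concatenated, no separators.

Place data at non-parity positions: p1 p2 1 p4 1 0 1
p1 (pos 1,3,5,7): XOR of data positions = 1⊕1⊕1 = 1
p2 (pos 2,3,6,7): XOR of data positions = 1⊕0⊕1 = 0
p4 (pos 4,5,6,7): XOR of data positions = 1⊕0⊕1 = 0
Codeword: 1010101

1010101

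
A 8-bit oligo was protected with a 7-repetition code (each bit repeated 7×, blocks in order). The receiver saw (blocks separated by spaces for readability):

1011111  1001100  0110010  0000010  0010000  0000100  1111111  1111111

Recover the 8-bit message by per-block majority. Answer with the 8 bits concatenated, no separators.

Block 1 (1011111): 6 ones → 1
Block 2 (1001100): 3 ones → 0
Block 3 (0110010): 3 ones → 0
Block 4 (0000010): 1 one → 0
Block 5 (0010000): 1 one → 0
Block 6 (0000100): 1 one → 0
Block 7 (1111111): 7 ones → 1
Block 8 (1111111): 7 ones → 1

10000011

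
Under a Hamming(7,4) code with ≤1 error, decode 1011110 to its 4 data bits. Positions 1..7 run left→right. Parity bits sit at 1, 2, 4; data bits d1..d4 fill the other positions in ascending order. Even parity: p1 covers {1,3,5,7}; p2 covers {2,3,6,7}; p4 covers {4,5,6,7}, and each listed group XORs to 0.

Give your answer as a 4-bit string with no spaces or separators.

s1 (pos 1,3,5,7): 1⊕1⊕1⊕0 = 1
s2 (pos 2,3,6,7): 0⊕1⊕1⊕0 = 0
s4 (pos 4,5,6,7): 1⊕1⊕1⊕0 = 1
Syndrome s4…s1 = 101 → error at position 5.
Flip position 5: 1011110 → 1011010
Read data bits from positions 3,5,6,7: 1010

1010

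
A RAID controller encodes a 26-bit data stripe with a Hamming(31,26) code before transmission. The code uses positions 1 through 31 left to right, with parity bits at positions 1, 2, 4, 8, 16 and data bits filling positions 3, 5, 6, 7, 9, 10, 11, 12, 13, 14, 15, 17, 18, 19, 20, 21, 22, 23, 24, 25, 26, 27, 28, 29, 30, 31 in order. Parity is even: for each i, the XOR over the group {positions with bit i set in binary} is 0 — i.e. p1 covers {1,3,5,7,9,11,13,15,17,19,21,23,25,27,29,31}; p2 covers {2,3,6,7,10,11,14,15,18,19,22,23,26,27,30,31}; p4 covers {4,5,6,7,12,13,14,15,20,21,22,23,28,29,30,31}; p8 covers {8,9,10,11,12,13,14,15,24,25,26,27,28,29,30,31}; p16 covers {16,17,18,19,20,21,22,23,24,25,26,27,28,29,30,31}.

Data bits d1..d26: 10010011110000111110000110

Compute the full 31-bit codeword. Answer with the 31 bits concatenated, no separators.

Place data at non-parity positions: p1 p2 1 p4 0 0 1 p8 0 0 1 1 1 1 0 p16 0 0 0 1 1 1 1 1 0 0 0 0 1 1 0
p1 (pos 1,3,5,7,9,11,13,15,17,19,21,23,25,27,29,31): XOR of data positions = 1⊕0⊕1⊕0⊕1⊕1⊕0⊕0⊕0⊕1⊕1⊕0⊕0⊕1⊕0 = 1
p2 (pos 2,3,6,7,10,11,14,15,18,19,22,23,26,27,30,31): XOR of data positions = 1⊕0⊕1⊕0⊕1⊕1⊕0⊕0⊕0⊕1⊕1⊕0⊕0⊕1⊕0 = 1
p4 (pos 4,5,6,7,12,13,14,15,20,21,22,23,28,29,30,31): XOR of data positions = 0⊕0⊕1⊕1⊕1⊕1⊕0⊕1⊕1⊕1⊕1⊕0⊕1⊕1⊕0 = 0
p8 (pos 8,9,10,11,12,13,14,15,24,25,26,27,28,29,30,31): XOR of data positions = 0⊕0⊕1⊕1⊕1⊕1⊕0⊕1⊕0⊕0⊕0⊕0⊕1⊕1⊕0 = 1
p16 (pos 16,17,18,19,20,21,22,23,24,25,26,27,28,29,30,31): XOR of data positions = 0⊕0⊕0⊕1⊕1⊕1⊕1⊕1⊕0⊕0⊕0⊕0⊕1⊕1⊕0 = 1
Codeword: 1110001100111101000111110000110

1110001100111101000111110000110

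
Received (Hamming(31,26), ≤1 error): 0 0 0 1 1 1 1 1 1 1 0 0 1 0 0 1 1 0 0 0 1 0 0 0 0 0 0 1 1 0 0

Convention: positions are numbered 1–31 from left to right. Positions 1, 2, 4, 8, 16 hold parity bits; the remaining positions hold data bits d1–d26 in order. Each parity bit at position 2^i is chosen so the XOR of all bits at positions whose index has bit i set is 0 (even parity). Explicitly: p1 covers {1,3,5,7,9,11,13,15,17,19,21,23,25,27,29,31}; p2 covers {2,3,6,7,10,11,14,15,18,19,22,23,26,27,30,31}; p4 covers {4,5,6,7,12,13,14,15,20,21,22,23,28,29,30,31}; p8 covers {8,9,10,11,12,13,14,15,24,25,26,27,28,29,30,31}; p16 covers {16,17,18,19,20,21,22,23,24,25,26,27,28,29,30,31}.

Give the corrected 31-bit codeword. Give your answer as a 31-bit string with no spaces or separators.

0001111111001001101010000001100

s1 (pos 1,3,5,7,9,11,13,15,17,19,21,23,25,27,29,31): 0⊕0⊕1⊕1⊕1⊕0⊕1⊕0⊕1⊕0⊕1⊕0⊕0⊕0⊕1⊕0 = 1
s2 (pos 2,3,6,7,10,11,14,15,18,19,22,23,26,27,30,31): 0⊕0⊕1⊕1⊕1⊕0⊕0⊕0⊕0⊕0⊕0⊕0⊕0⊕0⊕0⊕0 = 1
s4 (pos 4,5,6,7,12,13,14,15,20,21,22,23,28,29,30,31): 1⊕1⊕1⊕1⊕0⊕1⊕0⊕0⊕0⊕1⊕0⊕0⊕1⊕1⊕0⊕0 = 0
s8 (pos 8,9,10,11,12,13,14,15,24,25,26,27,28,29,30,31): 1⊕1⊕1⊕0⊕0⊕1⊕0⊕0⊕0⊕0⊕0⊕0⊕1⊕1⊕0⊕0 = 0
s16 (pos 16,17,18,19,20,21,22,23,24,25,26,27,28,29,30,31): 1⊕1⊕0⊕0⊕0⊕1⊕0⊕0⊕0⊕0⊕0⊕0⊕1⊕1⊕0⊕0 = 1
Syndrome s16…s1 = 10011 → error at position 19.
Flip position 19: 0001111111001001100010000001100 → 0001111111001001101010000001100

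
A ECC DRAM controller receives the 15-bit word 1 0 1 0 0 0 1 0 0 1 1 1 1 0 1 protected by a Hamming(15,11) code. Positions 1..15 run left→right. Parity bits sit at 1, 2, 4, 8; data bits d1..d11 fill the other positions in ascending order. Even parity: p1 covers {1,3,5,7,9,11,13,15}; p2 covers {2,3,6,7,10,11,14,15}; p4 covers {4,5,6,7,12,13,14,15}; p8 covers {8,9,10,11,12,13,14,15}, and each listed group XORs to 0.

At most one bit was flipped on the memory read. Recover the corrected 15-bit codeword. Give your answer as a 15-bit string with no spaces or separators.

s1 (pos 1,3,5,7,9,11,13,15): 1⊕1⊕0⊕1⊕0⊕1⊕1⊕1 = 0
s2 (pos 2,3,6,7,10,11,14,15): 0⊕1⊕0⊕1⊕1⊕1⊕0⊕1 = 1
s4 (pos 4,5,6,7,12,13,14,15): 0⊕0⊕0⊕1⊕1⊕1⊕0⊕1 = 0
s8 (pos 8,9,10,11,12,13,14,15): 0⊕0⊕1⊕1⊕1⊕1⊕0⊕1 = 1
Syndrome s8…s1 = 1010 → error at position 10.
Flip position 10: 101000100111101 → 101000100011101

101000100011101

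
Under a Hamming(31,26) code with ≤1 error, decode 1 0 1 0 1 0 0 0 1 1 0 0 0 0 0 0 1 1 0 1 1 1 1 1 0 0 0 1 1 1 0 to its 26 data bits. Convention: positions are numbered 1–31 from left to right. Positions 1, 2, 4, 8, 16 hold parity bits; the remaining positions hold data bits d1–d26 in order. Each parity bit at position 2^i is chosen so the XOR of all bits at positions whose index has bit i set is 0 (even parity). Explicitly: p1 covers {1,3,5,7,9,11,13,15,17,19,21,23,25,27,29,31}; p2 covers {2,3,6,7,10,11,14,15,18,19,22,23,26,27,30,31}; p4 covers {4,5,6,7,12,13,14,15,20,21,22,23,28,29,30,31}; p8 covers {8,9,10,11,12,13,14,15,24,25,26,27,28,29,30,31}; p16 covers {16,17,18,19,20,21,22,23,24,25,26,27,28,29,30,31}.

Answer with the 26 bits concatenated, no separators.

11001100000110111110001110

s1 (pos 1,3,5,7,9,11,13,15,17,19,21,23,25,27,29,31): 1⊕1⊕1⊕0⊕1⊕0⊕0⊕0⊕1⊕0⊕1⊕1⊕0⊕0⊕1⊕0 = 0
s2 (pos 2,3,6,7,10,11,14,15,18,19,22,23,26,27,30,31): 0⊕1⊕0⊕0⊕1⊕0⊕0⊕0⊕1⊕0⊕1⊕1⊕0⊕0⊕1⊕0 = 0
s4 (pos 4,5,6,7,12,13,14,15,20,21,22,23,28,29,30,31): 0⊕1⊕0⊕0⊕0⊕0⊕0⊕0⊕1⊕1⊕1⊕1⊕1⊕1⊕1⊕0 = 0
s8 (pos 8,9,10,11,12,13,14,15,24,25,26,27,28,29,30,31): 0⊕1⊕1⊕0⊕0⊕0⊕0⊕0⊕1⊕0⊕0⊕0⊕1⊕1⊕1⊕0 = 0
s16 (pos 16,17,18,19,20,21,22,23,24,25,26,27,28,29,30,31): 0⊕1⊕1⊕0⊕1⊕1⊕1⊕1⊕1⊕0⊕0⊕0⊕1⊕1⊕1⊕0 = 0
Syndrome s16…s1 = 00000 → no error.
Read data bits from positions 3,5,6,7,9,10,11,12,13,14,15,17,18,19,20,21,22,23,24,25,26,27,28,29,30,31: 11001100000110111110001110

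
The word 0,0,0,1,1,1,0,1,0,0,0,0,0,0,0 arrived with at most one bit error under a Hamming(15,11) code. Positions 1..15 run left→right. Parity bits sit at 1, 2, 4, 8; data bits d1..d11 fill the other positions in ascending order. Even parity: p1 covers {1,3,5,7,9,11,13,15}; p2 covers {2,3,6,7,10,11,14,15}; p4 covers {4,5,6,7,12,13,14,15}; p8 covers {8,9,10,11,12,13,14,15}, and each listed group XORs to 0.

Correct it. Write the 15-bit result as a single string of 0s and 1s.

s1 (pos 1,3,5,7,9,11,13,15): 0⊕0⊕1⊕0⊕0⊕0⊕0⊕0 = 1
s2 (pos 2,3,6,7,10,11,14,15): 0⊕0⊕1⊕0⊕0⊕0⊕0⊕0 = 1
s4 (pos 4,5,6,7,12,13,14,15): 1⊕1⊕1⊕0⊕0⊕0⊕0⊕0 = 1
s8 (pos 8,9,10,11,12,13,14,15): 1⊕0⊕0⊕0⊕0⊕0⊕0⊕0 = 1
Syndrome s8…s1 = 1111 → error at position 15.
Flip position 15: 000111010000000 → 000111010000001

000111010000001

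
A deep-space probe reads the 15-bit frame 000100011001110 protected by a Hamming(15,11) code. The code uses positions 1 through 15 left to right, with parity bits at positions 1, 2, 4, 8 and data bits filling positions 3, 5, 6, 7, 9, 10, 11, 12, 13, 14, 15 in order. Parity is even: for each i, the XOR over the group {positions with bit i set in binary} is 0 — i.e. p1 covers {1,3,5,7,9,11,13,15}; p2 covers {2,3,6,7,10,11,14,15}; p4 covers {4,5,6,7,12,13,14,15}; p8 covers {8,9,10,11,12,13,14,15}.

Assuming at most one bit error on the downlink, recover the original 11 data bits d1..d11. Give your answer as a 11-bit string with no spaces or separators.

00001101110

s1 (pos 1,3,5,7,9,11,13,15): 0⊕0⊕0⊕0⊕1⊕0⊕1⊕0 = 0
s2 (pos 2,3,6,7,10,11,14,15): 0⊕0⊕0⊕0⊕0⊕0⊕1⊕0 = 1
s4 (pos 4,5,6,7,12,13,14,15): 1⊕0⊕0⊕0⊕1⊕1⊕1⊕0 = 0
s8 (pos 8,9,10,11,12,13,14,15): 1⊕1⊕0⊕0⊕1⊕1⊕1⊕0 = 1
Syndrome s8…s1 = 1010 → error at position 10.
Flip position 10: 000100011001110 → 000100011101110
Read data bits from positions 3,5,6,7,9,10,11,12,13,14,15: 00001101110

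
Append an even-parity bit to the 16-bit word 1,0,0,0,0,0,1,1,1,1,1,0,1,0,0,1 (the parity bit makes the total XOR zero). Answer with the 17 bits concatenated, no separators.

10000011111010010

XOR of the 16 data bits: 1⊕0⊕0⊕0⊕0⊕0⊕1⊕1⊕1⊕1⊕1⊕0⊕1⊕0⊕0⊕1 = 0
Parity bit = 0 (so all 17 bits XOR to 0).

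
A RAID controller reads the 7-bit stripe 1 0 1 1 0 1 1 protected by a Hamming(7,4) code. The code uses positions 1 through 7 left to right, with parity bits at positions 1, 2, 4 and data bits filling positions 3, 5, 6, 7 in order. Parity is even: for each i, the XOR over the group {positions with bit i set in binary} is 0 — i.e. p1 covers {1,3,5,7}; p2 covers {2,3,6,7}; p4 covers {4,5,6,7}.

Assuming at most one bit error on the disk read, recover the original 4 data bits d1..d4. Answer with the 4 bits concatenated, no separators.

s1 (pos 1,3,5,7): 1⊕1⊕0⊕1 = 1
s2 (pos 2,3,6,7): 0⊕1⊕1⊕1 = 1
s4 (pos 4,5,6,7): 1⊕0⊕1⊕1 = 1
Syndrome s4…s1 = 111 → error at position 7.
Flip position 7: 1011011 → 1011010
Read data bits from positions 3,5,6,7: 1010

1010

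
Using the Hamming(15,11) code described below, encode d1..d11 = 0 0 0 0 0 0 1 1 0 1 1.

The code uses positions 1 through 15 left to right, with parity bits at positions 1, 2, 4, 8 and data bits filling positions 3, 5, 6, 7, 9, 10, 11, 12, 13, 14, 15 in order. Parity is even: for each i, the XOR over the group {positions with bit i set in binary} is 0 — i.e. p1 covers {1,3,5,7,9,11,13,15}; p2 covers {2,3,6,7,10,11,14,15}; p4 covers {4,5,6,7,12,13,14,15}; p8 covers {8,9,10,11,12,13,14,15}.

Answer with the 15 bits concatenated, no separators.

Place data at non-parity positions: p1 p2 0 p4 0 0 0 p8 0 0 1 1 0 1 1
p1 (pos 1,3,5,7,9,11,13,15): XOR of data positions = 0⊕0⊕0⊕0⊕1⊕0⊕1 = 0
p2 (pos 2,3,6,7,10,11,14,15): XOR of data positions = 0⊕0⊕0⊕0⊕1⊕1⊕1 = 1
p4 (pos 4,5,6,7,12,13,14,15): XOR of data positions = 0⊕0⊕0⊕1⊕0⊕1⊕1 = 1
p8 (pos 8,9,10,11,12,13,14,15): XOR of data positions = 0⊕0⊕1⊕1⊕0⊕1⊕1 = 0
Codeword: 010100000011011

010100000011011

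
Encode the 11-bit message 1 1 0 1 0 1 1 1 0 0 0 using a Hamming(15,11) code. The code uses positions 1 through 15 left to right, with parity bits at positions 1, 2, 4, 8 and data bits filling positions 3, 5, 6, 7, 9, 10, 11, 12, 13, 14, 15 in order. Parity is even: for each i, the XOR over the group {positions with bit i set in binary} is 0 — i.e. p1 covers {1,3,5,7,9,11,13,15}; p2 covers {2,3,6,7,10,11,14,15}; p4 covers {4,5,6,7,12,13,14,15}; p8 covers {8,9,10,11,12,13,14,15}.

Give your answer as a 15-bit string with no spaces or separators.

Place data at non-parity positions: p1 p2 1 p4 1 0 1 p8 0 1 1 1 0 0 0
p1 (pos 1,3,5,7,9,11,13,15): XOR of data positions = 1⊕1⊕1⊕0⊕1⊕0⊕0 = 0
p2 (pos 2,3,6,7,10,11,14,15): XOR of data positions = 1⊕0⊕1⊕1⊕1⊕0⊕0 = 0
p4 (pos 4,5,6,7,12,13,14,15): XOR of data positions = 1⊕0⊕1⊕1⊕0⊕0⊕0 = 1
p8 (pos 8,9,10,11,12,13,14,15): XOR of data positions = 0⊕1⊕1⊕1⊕0⊕0⊕0 = 1
Codeword: 001110110111000

001110110111000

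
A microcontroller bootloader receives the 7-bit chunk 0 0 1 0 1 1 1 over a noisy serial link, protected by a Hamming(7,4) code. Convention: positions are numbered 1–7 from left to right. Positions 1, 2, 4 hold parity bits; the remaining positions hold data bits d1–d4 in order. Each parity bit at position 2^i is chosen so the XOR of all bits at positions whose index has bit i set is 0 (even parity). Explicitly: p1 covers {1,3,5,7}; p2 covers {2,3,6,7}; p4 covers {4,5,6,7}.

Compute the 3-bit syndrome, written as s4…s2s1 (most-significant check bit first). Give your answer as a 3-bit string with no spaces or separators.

s1 (pos 1,3,5,7): 0⊕1⊕1⊕1 = 1
s2 (pos 2,3,6,7): 0⊕1⊕1⊕1 = 1
s4 (pos 4,5,6,7): 0⊕1⊕1⊕1 = 1
Syndrome s4…s1 = 111 → error at position 7.

111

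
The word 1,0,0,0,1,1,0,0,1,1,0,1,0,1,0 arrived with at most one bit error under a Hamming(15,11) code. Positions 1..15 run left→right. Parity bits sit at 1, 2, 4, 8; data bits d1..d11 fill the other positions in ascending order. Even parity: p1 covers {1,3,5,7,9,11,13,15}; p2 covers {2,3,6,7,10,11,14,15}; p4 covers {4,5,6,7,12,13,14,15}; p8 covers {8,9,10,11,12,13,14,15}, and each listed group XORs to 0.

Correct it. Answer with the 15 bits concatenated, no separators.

101011001101010

s1 (pos 1,3,5,7,9,11,13,15): 1⊕0⊕1⊕0⊕1⊕0⊕0⊕0 = 1
s2 (pos 2,3,6,7,10,11,14,15): 0⊕0⊕1⊕0⊕1⊕0⊕1⊕0 = 1
s4 (pos 4,5,6,7,12,13,14,15): 0⊕1⊕1⊕0⊕1⊕0⊕1⊕0 = 0
s8 (pos 8,9,10,11,12,13,14,15): 0⊕1⊕1⊕0⊕1⊕0⊕1⊕0 = 0
Syndrome s8…s1 = 0011 → error at position 3.
Flip position 3: 100011001101010 → 101011001101010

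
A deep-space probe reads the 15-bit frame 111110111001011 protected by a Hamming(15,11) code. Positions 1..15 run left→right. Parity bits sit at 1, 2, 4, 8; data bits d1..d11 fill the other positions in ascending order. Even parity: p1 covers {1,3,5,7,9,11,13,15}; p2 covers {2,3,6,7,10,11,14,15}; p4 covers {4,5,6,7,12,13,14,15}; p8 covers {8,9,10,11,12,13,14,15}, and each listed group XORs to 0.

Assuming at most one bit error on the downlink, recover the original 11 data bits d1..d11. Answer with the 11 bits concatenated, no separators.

s1 (pos 1,3,5,7,9,11,13,15): 1⊕1⊕1⊕1⊕1⊕0⊕0⊕1 = 0
s2 (pos 2,3,6,7,10,11,14,15): 1⊕1⊕0⊕1⊕0⊕0⊕1⊕1 = 1
s4 (pos 4,5,6,7,12,13,14,15): 1⊕1⊕0⊕1⊕1⊕0⊕1⊕1 = 0
s8 (pos 8,9,10,11,12,13,14,15): 1⊕1⊕0⊕0⊕1⊕0⊕1⊕1 = 1
Syndrome s8…s1 = 1010 → error at position 10.
Flip position 10: 111110111001011 → 111110111101011
Read data bits from positions 3,5,6,7,9,10,11,12,13,14,15: 11011101011

11011101011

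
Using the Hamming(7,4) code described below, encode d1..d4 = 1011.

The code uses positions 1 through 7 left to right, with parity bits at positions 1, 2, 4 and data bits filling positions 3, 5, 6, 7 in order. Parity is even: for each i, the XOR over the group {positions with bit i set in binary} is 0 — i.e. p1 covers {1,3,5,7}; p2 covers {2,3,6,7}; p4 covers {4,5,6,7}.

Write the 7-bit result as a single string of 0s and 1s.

Place data at non-parity positions: p1 p2 1 p4 0 1 1
p1 (pos 1,3,5,7): XOR of data positions = 1⊕0⊕1 = 0
p2 (pos 2,3,6,7): XOR of data positions = 1⊕1⊕1 = 1
p4 (pos 4,5,6,7): XOR of data positions = 0⊕1⊕1 = 0
Codeword: 0110011

0110011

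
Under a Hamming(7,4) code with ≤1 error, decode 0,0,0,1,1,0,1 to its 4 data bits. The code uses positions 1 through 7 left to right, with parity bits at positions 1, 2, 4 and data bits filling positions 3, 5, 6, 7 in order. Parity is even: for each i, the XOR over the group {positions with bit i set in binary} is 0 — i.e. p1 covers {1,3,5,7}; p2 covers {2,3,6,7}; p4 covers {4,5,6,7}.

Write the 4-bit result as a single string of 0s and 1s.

s1 (pos 1,3,5,7): 0⊕0⊕1⊕1 = 0
s2 (pos 2,3,6,7): 0⊕0⊕0⊕1 = 1
s4 (pos 4,5,6,7): 1⊕1⊕0⊕1 = 1
Syndrome s4…s1 = 110 → error at position 6.
Flip position 6: 0001101 → 0001111
Read data bits from positions 3,5,6,7: 0111

0111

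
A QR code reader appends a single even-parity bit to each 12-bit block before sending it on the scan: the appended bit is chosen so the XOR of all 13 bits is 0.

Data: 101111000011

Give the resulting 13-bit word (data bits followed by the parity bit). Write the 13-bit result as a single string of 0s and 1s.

1011110000111

XOR of the 12 data bits: 1⊕0⊕1⊕1⊕1⊕1⊕0⊕0⊕0⊕0⊕1⊕1 = 1
Parity bit = 1 (so all 13 bits XOR to 0).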